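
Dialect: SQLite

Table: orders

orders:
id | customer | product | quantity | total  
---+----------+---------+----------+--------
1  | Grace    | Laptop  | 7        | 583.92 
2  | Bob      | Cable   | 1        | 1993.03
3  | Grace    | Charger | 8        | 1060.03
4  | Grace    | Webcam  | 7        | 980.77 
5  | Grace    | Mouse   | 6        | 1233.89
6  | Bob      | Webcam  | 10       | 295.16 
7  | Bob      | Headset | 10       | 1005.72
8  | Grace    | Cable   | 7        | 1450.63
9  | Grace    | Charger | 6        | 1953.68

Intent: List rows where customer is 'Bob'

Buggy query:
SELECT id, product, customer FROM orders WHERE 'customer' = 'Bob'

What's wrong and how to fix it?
Bug: 'customer' in single quotes is a string literal, not the column; the comparison is literal-vs-literal and never true

Fix: Remove the quotes around the column name (or use double quotes for an identifier)

Corrected query:
SELECT id, product, customer FROM orders WHERE customer = 'Bob'

Result:
id | product | customer
---+---------+---------
2  | Cable   | Bob     
6  | Webcam  | Bob     
7  | Headset | Bob     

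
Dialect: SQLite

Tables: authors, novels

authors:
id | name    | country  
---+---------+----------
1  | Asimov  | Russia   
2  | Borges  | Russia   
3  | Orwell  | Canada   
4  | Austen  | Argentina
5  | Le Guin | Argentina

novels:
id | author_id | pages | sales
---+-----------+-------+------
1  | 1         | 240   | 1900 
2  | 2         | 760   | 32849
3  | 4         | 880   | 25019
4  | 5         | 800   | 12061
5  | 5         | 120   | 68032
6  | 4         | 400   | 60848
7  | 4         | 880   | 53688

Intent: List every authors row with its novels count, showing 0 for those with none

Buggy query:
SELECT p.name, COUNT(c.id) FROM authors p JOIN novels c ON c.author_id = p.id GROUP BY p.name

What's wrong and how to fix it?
Bug: INNER JOIN drops authors rows that have no matching novels rows

Fix: Switch to LEFT JOIN to retain unmatched parent rows

Corrected query:
SELECT p.name, COUNT(c.id) FROM authors p LEFT JOIN novels c ON c.author_id = p.id GROUP BY p.name

Result:
name    | COUNT(c.id)
--------+------------
Asimov  | 1          
Austen  | 3          
Borges  | 1          
Le Guin | 2          
Orwell  | 0          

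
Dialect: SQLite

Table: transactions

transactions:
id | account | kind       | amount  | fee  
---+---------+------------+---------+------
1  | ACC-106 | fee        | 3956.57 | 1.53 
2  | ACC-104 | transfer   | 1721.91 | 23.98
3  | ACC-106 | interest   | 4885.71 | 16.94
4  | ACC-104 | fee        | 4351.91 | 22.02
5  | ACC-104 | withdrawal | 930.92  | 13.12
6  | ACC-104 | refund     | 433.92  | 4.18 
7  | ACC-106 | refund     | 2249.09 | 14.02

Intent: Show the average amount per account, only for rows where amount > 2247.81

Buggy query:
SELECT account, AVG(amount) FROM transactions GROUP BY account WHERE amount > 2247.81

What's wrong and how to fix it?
Bug: WHERE cannot follow GROUP BY

Fix: Place WHERE between FROM and GROUP BY

Corrected query:
SELECT account, AVG(amount) FROM transactions WHERE amount > 2247.81 GROUP BY account

Result:
account | AVG(amount)
--------+------------
ACC-104 | 4351.91    
ACC-106 | 3697.123333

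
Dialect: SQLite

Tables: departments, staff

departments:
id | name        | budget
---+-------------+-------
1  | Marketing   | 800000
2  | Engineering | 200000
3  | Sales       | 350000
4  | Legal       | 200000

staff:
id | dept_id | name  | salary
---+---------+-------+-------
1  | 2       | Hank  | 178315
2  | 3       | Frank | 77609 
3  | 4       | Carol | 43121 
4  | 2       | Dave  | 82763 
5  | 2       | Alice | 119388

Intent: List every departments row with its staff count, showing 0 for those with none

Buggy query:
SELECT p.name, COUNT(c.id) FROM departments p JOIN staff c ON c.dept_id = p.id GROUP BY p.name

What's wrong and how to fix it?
Bug: An inner join excludes parents with zero children

Fix: Switch to LEFT JOIN to retain unmatched parent rows

Corrected query:
SELECT p.name, COUNT(c.id) FROM departments p LEFT JOIN staff c ON c.dept_id = p.id GROUP BY p.name

Result:
name        | COUNT(c.id)
------------+------------
Engineering | 3          
Legal       | 1          
Marketing   | 0          
Sales       | 1          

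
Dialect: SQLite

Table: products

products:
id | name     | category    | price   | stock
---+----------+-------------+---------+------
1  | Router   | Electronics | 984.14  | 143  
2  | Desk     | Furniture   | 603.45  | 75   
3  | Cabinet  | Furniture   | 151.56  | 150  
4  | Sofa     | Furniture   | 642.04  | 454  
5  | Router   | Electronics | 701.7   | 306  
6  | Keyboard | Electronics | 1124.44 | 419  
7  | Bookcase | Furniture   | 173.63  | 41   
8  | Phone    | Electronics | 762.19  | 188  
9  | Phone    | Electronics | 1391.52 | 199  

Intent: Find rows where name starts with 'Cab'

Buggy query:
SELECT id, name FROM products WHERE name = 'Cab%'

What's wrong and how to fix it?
Bug: '=' compares the literal string including the % character; pattern matching needs LIKE

Fix: Replace '=' with LIKE so 'Cab%' is treated as a pattern

Corrected query:
SELECT id, name FROM products WHERE name LIKE 'Cab%'

Result:
id | name   
---+--------
3  | Cabinet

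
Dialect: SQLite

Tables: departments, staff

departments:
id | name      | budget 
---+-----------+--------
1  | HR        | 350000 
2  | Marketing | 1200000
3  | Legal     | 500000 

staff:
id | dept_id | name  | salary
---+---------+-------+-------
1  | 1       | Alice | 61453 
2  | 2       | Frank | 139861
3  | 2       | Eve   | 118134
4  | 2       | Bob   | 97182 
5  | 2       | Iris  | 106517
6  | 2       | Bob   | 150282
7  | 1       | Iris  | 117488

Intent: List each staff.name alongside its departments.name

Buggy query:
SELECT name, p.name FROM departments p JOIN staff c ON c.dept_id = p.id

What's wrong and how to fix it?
Bug: 'name' exists in both joined tables, so the database can't tell which one is meant

Fix: Qualify the column with its table alias (c.name)

Corrected query:
SELECT c.name, p.name FROM departments p JOIN staff c ON c.dept_id = p.id

Result:
name  | name     
------+----------
Alice | HR       
Frank | Marketing
Eve   | Marketing
Bob   | Marketing
Iris  | Marketing
Bob   | Marketing
Iris  | HR       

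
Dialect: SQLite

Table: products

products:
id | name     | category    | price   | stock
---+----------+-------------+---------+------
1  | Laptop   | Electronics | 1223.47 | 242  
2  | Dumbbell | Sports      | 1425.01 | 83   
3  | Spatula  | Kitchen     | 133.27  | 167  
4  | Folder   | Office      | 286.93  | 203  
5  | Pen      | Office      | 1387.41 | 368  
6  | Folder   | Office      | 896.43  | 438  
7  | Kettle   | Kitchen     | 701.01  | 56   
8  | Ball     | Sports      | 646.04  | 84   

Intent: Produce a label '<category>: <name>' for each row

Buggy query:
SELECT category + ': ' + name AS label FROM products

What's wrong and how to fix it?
Bug: '+' is numeric addition; on text columns SQLite converts them to 0 instead of concatenating

Fix: Replace + with || to concatenate text

Corrected query:
SELECT category || ': ' || name AS label FROM products

Result:
label              
-------------------
Electronics: Laptop
Sports: Dumbbell   
Kitchen: Spatula   
Office: Folder     
Office: Pen        
Office: Folder     
Kitchen: Kettle    
Sports: Ball       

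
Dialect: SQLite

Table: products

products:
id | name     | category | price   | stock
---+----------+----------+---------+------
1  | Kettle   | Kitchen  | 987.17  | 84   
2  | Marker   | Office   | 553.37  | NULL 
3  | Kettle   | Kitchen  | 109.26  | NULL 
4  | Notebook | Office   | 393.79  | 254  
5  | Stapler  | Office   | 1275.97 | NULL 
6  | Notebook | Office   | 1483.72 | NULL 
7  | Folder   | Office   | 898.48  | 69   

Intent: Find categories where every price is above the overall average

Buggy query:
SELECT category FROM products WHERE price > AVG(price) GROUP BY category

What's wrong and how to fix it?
Bug: WHERE evaluates per row before aggregation, so AVG() is unavailable

Fix: Use a subquery for AVG and a HAVING MIN(...) filter so the condition holds for every row in the group

Corrected query:
SELECT category FROM products GROUP BY category HAVING MIN(price) > (SELECT AVG(price) FROM products)

Result:
(no rows)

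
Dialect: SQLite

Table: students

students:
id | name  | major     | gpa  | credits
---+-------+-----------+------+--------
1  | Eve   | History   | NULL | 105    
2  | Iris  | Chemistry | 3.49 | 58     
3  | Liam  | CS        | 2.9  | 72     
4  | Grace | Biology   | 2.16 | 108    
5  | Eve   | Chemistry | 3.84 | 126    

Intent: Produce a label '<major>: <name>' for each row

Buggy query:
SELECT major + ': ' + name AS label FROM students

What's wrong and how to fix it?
Bug: '+' is numeric addition; on text columns SQLite converts them to 0 instead of concatenating

Fix: Replace + with || to concatenate text

Corrected query:
SELECT major || ': ' || name AS label FROM students

Result:
label          
---------------
History: Eve   
Chemistry: Iris
CS: Liam       
Biology: Grace 
Chemistry: Eve 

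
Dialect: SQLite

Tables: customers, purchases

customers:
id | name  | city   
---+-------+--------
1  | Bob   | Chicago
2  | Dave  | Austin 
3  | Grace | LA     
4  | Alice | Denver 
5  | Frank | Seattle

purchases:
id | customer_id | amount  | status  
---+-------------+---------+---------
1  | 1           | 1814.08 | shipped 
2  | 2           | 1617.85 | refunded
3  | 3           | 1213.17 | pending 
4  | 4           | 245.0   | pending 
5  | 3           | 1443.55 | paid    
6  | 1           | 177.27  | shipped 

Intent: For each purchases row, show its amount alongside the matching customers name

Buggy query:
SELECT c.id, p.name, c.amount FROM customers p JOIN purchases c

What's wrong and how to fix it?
Bug: JOIN with no ON clause produces a cartesian product; every purchases row pairs with every customers row

Fix: Add ON c.customer_id = p.id to the JOIN

Corrected query:
SELECT c.id, p.name, c.amount FROM customers p JOIN purchases c ON c.customer_id = p.id

Result:
id | name  | amount 
---+-------+--------
1  | Bob   | 1814.08
2  | Dave  | 1617.85
3  | Grace | 1213.17
4  | Alice | 245    
5  | Grace | 1443.55
6  | Bob   | 177.27 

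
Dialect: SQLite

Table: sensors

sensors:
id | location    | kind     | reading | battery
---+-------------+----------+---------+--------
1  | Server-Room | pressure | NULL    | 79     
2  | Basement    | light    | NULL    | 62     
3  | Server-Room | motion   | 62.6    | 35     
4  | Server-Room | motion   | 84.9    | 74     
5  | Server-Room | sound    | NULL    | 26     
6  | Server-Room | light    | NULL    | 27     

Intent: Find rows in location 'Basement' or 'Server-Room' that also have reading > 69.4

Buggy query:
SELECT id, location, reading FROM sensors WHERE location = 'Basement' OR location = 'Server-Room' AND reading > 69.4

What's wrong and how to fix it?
Bug: AND binds tighter than OR, so this parses as location = 'Basement' OR (location = 'Server-Room' AND reading > 69.4)

Fix: Add parentheses around the OR so the AND applies to both alternatives

Corrected query:
SELECT id, location, reading FROM sensors WHERE (location = 'Basement' OR location = 'Server-Room') AND reading > 69.4

Result:
id | location    | reading
---+-------------+--------
4  | Server-Room | 84.9   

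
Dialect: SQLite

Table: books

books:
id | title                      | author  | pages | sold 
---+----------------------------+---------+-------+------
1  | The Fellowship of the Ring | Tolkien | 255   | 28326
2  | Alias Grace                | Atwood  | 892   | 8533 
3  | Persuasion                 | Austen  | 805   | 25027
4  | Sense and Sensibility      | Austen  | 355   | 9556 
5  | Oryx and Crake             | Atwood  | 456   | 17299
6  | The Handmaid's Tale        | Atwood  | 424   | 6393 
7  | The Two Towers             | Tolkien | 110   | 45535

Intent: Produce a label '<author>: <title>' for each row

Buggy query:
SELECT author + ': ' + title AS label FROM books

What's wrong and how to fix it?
Bug: SQLite uses || for string concatenation; + coerces text to numbers (yielding 0)

Fix: Replace + with || to concatenate text

Corrected query:
SELECT author || ': ' || title AS label FROM books

Result:
label                              
-----------------------------------
Tolkien: The Fellowship of the Ring
Atwood: Alias Grace                
Austen: Persuasion                 
Austen: Sense and Sensibility      
Atwood: Oryx and Crake             
Atwood: The Handmaid's Tale        
Tolkien: The Two Towers            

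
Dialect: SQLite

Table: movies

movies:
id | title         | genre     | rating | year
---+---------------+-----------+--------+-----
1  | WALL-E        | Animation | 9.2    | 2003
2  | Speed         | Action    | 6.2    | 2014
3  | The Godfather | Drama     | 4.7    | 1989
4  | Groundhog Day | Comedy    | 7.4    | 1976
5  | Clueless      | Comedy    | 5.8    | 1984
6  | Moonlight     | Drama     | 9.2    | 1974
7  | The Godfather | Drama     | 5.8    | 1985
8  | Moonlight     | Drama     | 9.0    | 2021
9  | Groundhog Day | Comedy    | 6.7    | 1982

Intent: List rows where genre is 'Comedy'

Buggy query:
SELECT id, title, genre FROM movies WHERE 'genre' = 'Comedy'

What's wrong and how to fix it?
Bug: Single quotes denote string literals in SQL; the column name is being compared as a constant string

Fix: Remove the quotes around the column name (or use double quotes for an identifier)

Corrected query:
SELECT id, title, genre FROM movies WHERE genre = 'Comedy'

Result:
id | title         | genre 
---+---------------+-------
4  | Groundhog Day | Comedy
5  | Clueless      | Comedy
9  | Groundhog Day | Comedy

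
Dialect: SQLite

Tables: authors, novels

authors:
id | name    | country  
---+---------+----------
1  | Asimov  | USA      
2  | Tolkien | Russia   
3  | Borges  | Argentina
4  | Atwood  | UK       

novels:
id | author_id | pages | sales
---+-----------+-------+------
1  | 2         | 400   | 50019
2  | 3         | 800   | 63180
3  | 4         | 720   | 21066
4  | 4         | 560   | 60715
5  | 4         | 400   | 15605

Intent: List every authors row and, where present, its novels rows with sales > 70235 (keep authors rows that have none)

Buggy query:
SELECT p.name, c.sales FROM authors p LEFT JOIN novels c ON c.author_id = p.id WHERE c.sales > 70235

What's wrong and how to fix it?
Bug: Filtering c.sales in WHERE discards the NULL rows produced by LEFT JOIN, turning it into an inner join

Fix: Move the right-table condition into the ON clause so unmatched parents are kept

Corrected query:
SELECT p.name, c.sales FROM authors p LEFT JOIN novels c ON c.author_id = p.id AND c.sales > 70235

Result:
name    | sales
--------+------
Asimov  | NULL 
Tolkien | NULL 
Borges  | NULL 
Atwood  | NULL 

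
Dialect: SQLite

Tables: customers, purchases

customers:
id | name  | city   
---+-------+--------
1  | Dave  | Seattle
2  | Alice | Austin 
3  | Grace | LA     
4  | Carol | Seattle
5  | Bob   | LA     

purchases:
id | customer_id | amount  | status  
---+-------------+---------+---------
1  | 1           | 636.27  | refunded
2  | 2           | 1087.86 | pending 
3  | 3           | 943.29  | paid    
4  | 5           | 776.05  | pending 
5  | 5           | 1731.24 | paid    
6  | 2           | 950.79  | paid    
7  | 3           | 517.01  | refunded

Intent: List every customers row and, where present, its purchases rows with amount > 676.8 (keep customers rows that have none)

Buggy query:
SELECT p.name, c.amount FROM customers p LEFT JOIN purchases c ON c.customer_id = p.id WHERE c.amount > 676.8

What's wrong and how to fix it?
Bug: Filtering c.amount in WHERE discards the NULL rows produced by LEFT JOIN, turning it into an inner join

Fix: Put 'c.amount > 676.8' in the JOIN's ON clause instead of WHERE

Corrected query:
SELECT p.name, c.amount FROM customers p LEFT JOIN purchases c ON c.customer_id = p.id AND c.amount > 676.8

Result:
name  | amount 
------+--------
Dave  | NULL   
Alice | 950.79 
Alice | 1087.86
Grace | 943.29 
Carol | NULL   
Bob   | 776.05 
Bob   | 1731.24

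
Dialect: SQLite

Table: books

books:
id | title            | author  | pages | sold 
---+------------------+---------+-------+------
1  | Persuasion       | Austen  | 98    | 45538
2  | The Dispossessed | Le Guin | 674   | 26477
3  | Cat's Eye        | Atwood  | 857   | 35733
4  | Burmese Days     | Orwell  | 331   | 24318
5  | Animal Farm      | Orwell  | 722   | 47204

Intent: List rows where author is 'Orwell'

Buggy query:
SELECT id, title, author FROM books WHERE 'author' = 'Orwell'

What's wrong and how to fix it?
Bug: 'author' in single quotes is a string literal, not the column; the comparison is literal-vs-literal and never true

Fix: Reference the column as author without single quotes

Corrected query:
SELECT id, title, author FROM books WHERE author = 'Orwell'

Result:
id | title        | author
---+--------------+-------
4  | Burmese Days | Orwell
5  | Animal Farm  | Orwell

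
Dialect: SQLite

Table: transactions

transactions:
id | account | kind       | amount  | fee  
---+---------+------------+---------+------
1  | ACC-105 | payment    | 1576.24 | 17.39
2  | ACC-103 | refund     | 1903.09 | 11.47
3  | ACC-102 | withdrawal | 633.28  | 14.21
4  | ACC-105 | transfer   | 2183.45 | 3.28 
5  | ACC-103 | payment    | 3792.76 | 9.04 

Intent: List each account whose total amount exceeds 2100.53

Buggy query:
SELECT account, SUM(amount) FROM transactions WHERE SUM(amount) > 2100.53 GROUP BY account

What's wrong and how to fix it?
Bug: WHERE runs before GROUP BY, so aggregates aren't available there

Fix: Use HAVING (which filters groups after aggregation) instead of WHERE

Corrected query:
SELECT account, SUM(amount) FROM transactions GROUP BY account HAVING SUM(amount) > 2100.53

Result:
account | SUM(amount)
--------+------------
ACC-103 | 5695.85    
ACC-105 | 3759.69    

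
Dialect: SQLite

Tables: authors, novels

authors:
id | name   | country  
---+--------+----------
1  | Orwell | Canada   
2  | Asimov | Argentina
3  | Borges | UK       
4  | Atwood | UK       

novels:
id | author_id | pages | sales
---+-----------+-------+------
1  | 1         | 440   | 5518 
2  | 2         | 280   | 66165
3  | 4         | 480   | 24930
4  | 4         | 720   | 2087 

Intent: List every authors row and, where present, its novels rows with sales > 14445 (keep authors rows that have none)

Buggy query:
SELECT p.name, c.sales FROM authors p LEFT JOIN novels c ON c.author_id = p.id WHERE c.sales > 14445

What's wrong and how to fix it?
Bug: Filtering c.sales in WHERE discards the NULL rows produced by LEFT JOIN, turning it into an inner join

Fix: Put 'c.sales > 14445' in the JOIN's ON clause instead of WHERE

Corrected query:
SELECT p.name, c.sales FROM authors p LEFT JOIN novels c ON c.author_id = p.id AND c.sales > 14445

Result:
name   | sales
-------+------
Orwell | NULL 
Asimov | 66165
Borges | NULL 
Atwood | 24930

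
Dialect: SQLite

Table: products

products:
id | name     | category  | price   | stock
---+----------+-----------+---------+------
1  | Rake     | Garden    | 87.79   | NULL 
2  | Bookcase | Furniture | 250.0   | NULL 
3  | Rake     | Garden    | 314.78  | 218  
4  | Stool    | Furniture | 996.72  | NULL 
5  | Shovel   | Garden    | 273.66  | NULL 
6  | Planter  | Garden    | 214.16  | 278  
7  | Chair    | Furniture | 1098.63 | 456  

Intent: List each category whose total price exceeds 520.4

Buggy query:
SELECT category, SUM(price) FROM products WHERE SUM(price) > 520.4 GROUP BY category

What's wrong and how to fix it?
Bug: SUM(price) is an aggregate, but WHERE filters rows before aggregation

Fix: Move the aggregate condition to a HAVING clause

Corrected query:
SELECT category, SUM(price) FROM products GROUP BY category HAVING SUM(price) > 520.4

Result:
category  | SUM(price)
----------+-----------
Furniture | 2345.35   
Garden    | 890.39    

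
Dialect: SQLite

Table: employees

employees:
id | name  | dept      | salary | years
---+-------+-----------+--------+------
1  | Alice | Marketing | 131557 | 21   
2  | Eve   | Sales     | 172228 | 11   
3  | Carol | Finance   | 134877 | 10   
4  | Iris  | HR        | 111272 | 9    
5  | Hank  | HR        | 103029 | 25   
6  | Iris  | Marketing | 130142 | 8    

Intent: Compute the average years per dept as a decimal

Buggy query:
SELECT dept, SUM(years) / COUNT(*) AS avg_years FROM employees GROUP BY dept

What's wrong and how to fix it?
Bug: Both operands are integers, so '/' performs integer division and truncates

Fix: Cast one side to REAL so the division keeps the fractional part

Corrected query:
SELECT dept, SUM(years) * 1.0 / COUNT(*) AS avg_years FROM employees GROUP BY dept

Result:
dept      | avg_years
----------+----------
Finance   | 10       
HR        | 17       
Marketing | 14.5     
Sales     | 11       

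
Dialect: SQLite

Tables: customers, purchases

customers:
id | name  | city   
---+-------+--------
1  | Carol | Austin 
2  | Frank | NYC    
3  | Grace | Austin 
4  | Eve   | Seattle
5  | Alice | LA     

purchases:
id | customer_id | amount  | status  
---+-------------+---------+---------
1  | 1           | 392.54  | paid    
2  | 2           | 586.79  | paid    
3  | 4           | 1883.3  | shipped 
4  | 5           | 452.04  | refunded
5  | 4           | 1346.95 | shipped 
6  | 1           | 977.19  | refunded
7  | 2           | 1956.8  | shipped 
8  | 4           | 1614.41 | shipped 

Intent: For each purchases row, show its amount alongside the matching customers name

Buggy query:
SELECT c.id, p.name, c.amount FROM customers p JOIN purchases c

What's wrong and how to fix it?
Bug: Missing join condition: each purchases row is matched to all customers rows instead of just its own

Fix: Specify the join condition linking the foreign key to the parent id

Corrected query:
SELECT c.id, p.name, c.amount FROM customers p JOIN purchases c ON c.customer_id = p.id

Result:
id | name  | amount 
---+-------+--------
1  | Carol | 392.54 
2  | Frank | 586.79 
3  | Eve   | 1883.3 
4  | Alice | 452.04 
5  | Eve   | 1346.95
6  | Carol | 977.19 
7  | Frank | 1956.8 
8  | Eve   | 1614.41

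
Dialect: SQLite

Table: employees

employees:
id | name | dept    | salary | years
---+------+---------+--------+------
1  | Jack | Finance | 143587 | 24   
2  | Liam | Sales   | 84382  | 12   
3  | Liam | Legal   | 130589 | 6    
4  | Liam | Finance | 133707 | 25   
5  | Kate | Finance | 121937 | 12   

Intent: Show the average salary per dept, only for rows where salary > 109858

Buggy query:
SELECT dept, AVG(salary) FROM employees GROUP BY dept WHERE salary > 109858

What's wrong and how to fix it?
Bug: WHERE cannot follow GROUP BY

Fix: Place WHERE between FROM and GROUP BY

Corrected query:
SELECT dept, AVG(salary) FROM employees WHERE salary > 109858 GROUP BY dept

Result:
dept    | AVG(salary)
--------+------------
Finance | 133077     
Legal   | 130589     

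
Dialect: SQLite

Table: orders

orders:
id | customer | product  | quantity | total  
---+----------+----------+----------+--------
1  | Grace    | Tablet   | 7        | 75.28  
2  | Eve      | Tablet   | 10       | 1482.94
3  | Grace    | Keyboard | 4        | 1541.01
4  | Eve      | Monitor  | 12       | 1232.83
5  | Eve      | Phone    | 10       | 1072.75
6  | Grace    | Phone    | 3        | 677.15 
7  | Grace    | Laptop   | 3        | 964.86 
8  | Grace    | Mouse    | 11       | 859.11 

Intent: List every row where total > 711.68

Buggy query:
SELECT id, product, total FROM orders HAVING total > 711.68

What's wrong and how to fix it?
Bug: HAVING filters the output of aggregation, but this query has no GROUP BY and no aggregate functions, so SQLite rejects it (HAVING clause on a non-aggregate query); the condition here is per row

Fix: Use WHERE for row-level filtering

Corrected query:
SELECT id, product, total FROM orders WHERE total > 711.68

Result:
id | product  | total  
---+----------+--------
2  | Tablet   | 1482.94
3  | Keyboard | 1541.01
4  | Monitor  | 1232.83
5  | Phone    | 1072.75
7  | Laptop   | 964.86 
8  | Mouse    | 859.11 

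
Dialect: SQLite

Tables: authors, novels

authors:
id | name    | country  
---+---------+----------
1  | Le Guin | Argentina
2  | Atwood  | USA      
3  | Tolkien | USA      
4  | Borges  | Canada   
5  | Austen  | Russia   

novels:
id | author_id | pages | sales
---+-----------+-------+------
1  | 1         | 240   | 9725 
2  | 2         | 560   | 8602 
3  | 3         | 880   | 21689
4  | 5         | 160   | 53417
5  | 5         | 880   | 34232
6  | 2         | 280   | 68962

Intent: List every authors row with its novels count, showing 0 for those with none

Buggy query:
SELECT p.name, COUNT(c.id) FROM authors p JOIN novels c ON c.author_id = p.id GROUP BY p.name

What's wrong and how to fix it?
Bug: INNER JOIN drops authors rows that have no matching novels rows

Fix: Switch to LEFT JOIN to retain unmatched parent rows

Corrected query:
SELECT p.name, COUNT(c.id) FROM authors p LEFT JOIN novels c ON c.author_id = p.id GROUP BY p.name

Result:
name    | COUNT(c.id)
--------+------------
Atwood  | 2          
Austen  | 2          
Borges  | 0          
Le Guin | 1          
Tolkien | 1          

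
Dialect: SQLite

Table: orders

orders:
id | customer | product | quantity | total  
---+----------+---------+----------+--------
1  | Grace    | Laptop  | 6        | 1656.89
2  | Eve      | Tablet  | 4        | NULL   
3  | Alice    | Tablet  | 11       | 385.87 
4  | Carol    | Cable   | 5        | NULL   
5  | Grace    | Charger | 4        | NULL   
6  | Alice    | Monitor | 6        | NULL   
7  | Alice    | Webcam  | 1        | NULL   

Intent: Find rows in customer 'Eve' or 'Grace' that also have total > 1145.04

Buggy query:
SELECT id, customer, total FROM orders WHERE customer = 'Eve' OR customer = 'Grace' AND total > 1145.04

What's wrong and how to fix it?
Bug: AND binds tighter than OR, so this parses as customer = 'Eve' OR (customer = 'Grace' AND total > 1145.04)

Fix: Group the OR with parentheses (or use IN), then AND the threshold

Corrected query:
SELECT id, customer, total FROM orders WHERE (customer = 'Eve' OR customer = 'Grace') AND total > 1145.04

Result:
id | customer | total  
---+----------+--------
1  | Grace    | 1656.89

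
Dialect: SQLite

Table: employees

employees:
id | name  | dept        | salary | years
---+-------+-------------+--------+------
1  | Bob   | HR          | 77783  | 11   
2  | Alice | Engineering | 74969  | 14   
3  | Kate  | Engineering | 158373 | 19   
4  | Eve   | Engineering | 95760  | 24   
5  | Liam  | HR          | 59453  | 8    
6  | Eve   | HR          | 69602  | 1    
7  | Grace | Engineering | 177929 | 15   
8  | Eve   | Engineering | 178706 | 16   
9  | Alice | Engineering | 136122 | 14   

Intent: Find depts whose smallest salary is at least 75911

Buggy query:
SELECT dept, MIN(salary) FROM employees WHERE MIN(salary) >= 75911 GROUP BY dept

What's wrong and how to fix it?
Bug: Aggregates like MIN are computed per group after WHERE runs

Fix: Use HAVING for the per-group MIN condition

Corrected query:
SELECT dept, MIN(salary) FROM employees GROUP BY dept HAVING MIN(salary) >= 75911

Result:
(no rows)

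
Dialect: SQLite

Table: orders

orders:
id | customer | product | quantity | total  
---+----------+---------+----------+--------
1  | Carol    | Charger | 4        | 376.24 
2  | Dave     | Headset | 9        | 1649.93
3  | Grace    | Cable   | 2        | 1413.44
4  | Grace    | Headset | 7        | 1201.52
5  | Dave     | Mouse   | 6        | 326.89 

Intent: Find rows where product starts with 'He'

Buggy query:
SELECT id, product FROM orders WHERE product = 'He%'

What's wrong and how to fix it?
Bug: Wildcards only work with LIKE; '=' treats '%' as a literal character

Fix: Replace '=' with LIKE so 'He%' is treated as a pattern

Corrected query:
SELECT id, product FROM orders WHERE product LIKE 'He%'

Result:
id | product
---+--------
2  | Headset
4  | Headset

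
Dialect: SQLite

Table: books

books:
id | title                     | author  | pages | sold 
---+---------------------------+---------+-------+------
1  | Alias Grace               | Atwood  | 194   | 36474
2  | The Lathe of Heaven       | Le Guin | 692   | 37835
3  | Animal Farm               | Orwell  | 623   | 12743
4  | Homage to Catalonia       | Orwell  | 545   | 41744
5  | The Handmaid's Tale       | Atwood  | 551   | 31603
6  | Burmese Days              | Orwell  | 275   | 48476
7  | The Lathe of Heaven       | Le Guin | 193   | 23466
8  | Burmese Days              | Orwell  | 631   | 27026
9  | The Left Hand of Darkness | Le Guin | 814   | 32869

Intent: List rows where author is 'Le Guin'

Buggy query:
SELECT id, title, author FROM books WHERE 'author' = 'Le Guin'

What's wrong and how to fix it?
Bug: Single quotes denote string literals in SQL; the column name is being compared as a constant string

Fix: Remove the quotes around the column name (or use double quotes for an identifier)

Corrected query:
SELECT id, title, author FROM books WHERE author = 'Le Guin'

Result:
id | title                     | author 
---+---------------------------+--------
2  | The Lathe of Heaven       | Le Guin
7  | The Lathe of Heaven       | Le Guin
9  | The Left Hand of Darkness | Le Guin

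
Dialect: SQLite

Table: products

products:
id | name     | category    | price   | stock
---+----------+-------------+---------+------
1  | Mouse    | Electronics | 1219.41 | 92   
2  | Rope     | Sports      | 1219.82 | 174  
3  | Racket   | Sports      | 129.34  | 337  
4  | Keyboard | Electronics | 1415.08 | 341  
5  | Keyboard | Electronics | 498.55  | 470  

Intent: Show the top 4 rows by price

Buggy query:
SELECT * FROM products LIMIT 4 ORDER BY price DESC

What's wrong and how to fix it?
Bug: ORDER BY cannot follow LIMIT; LIMIT is the final clause

Fix: Sort with ORDER BY, then apply LIMIT

Corrected query:
SELECT * FROM products ORDER BY price DESC LIMIT 4

Result:
id | name     | category    | price   | stock
---+----------+-------------+---------+------
4  | Keyboard | Electronics | 1415.08 | 341  
2  | Rope     | Sports      | 1219.82 | 174  
1  | Mouse    | Electronics | 1219.41 | 92   
5  | Keyboard | Electronics | 498.55  | 470  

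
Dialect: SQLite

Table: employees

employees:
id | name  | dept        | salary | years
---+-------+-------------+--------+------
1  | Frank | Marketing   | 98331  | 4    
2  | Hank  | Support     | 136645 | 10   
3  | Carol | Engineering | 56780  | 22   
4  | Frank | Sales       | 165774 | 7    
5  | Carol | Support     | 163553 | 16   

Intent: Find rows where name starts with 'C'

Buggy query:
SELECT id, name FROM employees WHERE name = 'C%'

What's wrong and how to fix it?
Bug: '=' compares the literal string including the % character; pattern matching needs LIKE

Fix: Use LIKE for wildcard pattern matching

Corrected query:
SELECT id, name FROM employees WHERE name LIKE 'C%'

Result:
id | name 
---+------
3  | Carol
5  | Carol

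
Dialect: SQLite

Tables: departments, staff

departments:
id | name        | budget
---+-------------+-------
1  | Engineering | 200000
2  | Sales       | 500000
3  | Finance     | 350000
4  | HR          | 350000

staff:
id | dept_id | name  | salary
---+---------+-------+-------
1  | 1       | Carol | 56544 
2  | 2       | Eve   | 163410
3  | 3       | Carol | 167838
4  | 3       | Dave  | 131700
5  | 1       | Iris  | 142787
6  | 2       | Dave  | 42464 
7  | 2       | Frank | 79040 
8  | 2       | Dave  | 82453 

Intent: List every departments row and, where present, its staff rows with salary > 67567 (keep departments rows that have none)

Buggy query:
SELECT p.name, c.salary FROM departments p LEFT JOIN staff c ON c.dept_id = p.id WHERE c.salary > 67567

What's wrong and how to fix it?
Bug: Filtering c.salary in WHERE discards the NULL rows produced by LEFT JOIN, turning it into an inner join

Fix: Put 'c.salary > 67567' in the JOIN's ON clause instead of WHERE

Corrected query:
SELECT p.name, c.salary FROM departments p LEFT JOIN staff c ON c.dept_id = p.id AND c.salary > 67567

Result:
name        | salary
------------+-------
Engineering | 142787
Sales       | 79040 
Sales       | 82453 
Sales       | 163410
Finance     | 131700
Finance     | 167838
HR          | NULL  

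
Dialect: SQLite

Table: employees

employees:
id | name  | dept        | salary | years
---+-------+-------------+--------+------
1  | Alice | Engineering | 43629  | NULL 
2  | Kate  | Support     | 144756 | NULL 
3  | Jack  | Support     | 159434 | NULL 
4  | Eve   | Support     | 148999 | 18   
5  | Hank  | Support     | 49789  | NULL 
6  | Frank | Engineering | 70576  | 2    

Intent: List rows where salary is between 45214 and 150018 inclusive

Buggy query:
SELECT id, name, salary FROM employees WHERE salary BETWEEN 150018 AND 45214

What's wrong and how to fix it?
Bug: The bounds are reversed; BETWEEN a AND b requires a <= b to match anything

Fix: Write BETWEEN 45214 AND 150018

Corrected query:
SELECT id, name, salary FROM employees WHERE salary BETWEEN 45214 AND 150018

Result:
id | name  | salary
---+-------+-------
2  | Kate  | 144756
4  | Eve   | 148999
5  | Hank  | 49789 
6  | Frank | 70576 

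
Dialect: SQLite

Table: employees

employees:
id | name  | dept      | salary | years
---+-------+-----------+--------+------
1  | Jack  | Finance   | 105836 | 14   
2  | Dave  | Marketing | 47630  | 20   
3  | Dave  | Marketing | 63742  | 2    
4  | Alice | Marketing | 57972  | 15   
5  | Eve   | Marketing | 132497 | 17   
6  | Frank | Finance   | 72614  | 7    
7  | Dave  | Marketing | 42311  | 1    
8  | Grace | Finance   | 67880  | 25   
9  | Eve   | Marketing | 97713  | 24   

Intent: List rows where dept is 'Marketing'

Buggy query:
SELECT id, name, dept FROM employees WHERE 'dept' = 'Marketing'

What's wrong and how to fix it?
Bug: 'dept' in single quotes is a string literal, not the column; the comparison is literal-vs-literal and never true

Fix: Reference the column as dept without single quotes

Corrected query:
SELECT id, name, dept FROM employees WHERE dept = 'Marketing'

Result:
id | name  | dept     
---+-------+----------
2  | Dave  | Marketing
3  | Dave  | Marketing
4  | Alice | Marketing
5  | Eve   | Marketing
7  | Dave  | Marketing
9  | Eve   | Marketing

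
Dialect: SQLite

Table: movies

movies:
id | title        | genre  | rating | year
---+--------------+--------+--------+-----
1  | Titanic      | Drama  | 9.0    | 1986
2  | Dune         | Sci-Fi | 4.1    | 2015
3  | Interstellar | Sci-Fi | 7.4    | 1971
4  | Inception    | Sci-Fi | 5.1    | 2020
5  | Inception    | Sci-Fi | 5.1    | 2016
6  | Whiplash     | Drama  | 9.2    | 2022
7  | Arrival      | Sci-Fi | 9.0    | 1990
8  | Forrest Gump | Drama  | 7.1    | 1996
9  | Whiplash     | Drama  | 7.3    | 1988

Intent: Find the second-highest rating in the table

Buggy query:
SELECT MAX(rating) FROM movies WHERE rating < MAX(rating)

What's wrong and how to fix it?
Bug: MAX(rating) on the right of the comparison is an aggregate-in-WHERE error

Fix: Compute the overall MAX in a subquery, then take MAX of rows below it

Corrected query:
SELECT MAX(rating) FROM movies WHERE rating < (SELECT MAX(rating) FROM movies)

Result:
MAX(rating)
-----------
9          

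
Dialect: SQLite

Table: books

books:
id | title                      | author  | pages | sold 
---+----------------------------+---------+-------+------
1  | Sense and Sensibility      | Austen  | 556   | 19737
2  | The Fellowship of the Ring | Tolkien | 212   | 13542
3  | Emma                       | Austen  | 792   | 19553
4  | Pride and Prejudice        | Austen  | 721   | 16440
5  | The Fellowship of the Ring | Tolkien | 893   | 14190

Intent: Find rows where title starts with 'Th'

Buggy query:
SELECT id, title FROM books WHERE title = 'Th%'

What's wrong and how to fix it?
Bug: '=' compares the literal string including the % character; pattern matching needs LIKE

Fix: Use LIKE for wildcard pattern matching

Corrected query:
SELECT id, title FROM books WHERE title LIKE 'Th%'

Result:
id | title                     
---+---------------------------
2  | The Fellowship of the Ring
5  | The Fellowship of the Ring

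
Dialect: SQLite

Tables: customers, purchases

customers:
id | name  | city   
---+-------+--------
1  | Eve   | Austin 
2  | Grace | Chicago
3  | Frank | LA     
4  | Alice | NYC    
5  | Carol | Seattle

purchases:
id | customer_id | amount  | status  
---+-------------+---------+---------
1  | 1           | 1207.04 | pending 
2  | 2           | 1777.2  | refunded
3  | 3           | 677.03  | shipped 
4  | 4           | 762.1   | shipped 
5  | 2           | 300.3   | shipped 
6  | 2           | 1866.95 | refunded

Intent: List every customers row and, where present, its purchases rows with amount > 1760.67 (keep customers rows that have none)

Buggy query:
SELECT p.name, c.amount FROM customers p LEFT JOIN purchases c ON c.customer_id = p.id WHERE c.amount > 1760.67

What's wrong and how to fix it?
Bug: Filtering c.amount in WHERE discards the NULL rows produced by LEFT JOIN, turning it into an inner join

Fix: Put 'c.amount > 1760.67' in the JOIN's ON clause instead of WHERE

Corrected query:
SELECT p.name, c.amount FROM customers p LEFT JOIN purchases c ON c.customer_id = p.id AND c.amount > 1760.67

Result:
name  | amount 
------+--------
Eve   | NULL   
Grace | 1777.2 
Grace | 1866.95
Frank | NULL   
Alice | NULL   
Carol | NULL   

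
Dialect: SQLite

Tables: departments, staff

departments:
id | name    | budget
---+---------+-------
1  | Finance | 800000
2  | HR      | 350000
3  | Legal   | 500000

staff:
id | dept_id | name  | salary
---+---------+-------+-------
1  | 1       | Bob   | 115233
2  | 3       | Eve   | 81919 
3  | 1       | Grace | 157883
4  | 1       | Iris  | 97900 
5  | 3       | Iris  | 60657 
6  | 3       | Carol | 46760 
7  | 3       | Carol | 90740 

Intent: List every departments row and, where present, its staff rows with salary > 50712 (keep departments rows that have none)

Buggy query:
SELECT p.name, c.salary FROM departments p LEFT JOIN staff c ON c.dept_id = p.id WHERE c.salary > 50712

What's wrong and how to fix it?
Bug: Filtering c.salary in WHERE discards the NULL rows produced by LEFT JOIN, turning it into an inner join

Fix: Move the right-table condition into the ON clause so unmatched parents are kept

Corrected query:
SELECT p.name, c.salary FROM departments p LEFT JOIN staff c ON c.dept_id = p.id AND c.salary > 50712

Result:
name    | salary
--------+-------
Finance | 97900 
Finance | 115233
Finance | 157883
HR      | NULL  
Legal   | 60657 
Legal   | 81919 
Legal   | 90740 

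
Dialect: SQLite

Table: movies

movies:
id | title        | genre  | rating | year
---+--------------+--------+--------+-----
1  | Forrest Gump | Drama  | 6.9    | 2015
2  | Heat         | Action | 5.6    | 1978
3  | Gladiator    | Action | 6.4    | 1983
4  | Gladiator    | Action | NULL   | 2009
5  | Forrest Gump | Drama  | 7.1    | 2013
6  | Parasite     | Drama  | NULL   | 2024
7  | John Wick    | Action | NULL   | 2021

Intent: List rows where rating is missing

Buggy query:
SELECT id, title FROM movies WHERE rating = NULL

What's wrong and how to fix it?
Bug: '= NULL' is always unknown in SQL three-valued logic, so no rows match

Fix: Replace '= NULL' with 'IS NULL'

Corrected query:
SELECT id, title FROM movies WHERE rating IS NULL

Result:
id | title    
---+----------
4  | Gladiator
6  | Parasite 
7  | John Wick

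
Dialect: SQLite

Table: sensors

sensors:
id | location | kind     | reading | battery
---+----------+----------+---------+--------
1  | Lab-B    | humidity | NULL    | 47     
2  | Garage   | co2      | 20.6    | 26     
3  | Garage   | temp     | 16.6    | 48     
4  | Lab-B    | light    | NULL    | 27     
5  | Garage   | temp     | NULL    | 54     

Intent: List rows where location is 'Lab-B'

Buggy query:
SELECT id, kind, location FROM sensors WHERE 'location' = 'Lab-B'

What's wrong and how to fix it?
Bug: Single quotes denote string literals in SQL; the column name is being compared as a constant string

Fix: Remove the quotes around the column name (or use double quotes for an identifier)

Corrected query:
SELECT id, kind, location FROM sensors WHERE location = 'Lab-B'

Result:
id | kind     | location
---+----------+---------
1  | humidity | Lab-B   
4  | light    | Lab-B   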